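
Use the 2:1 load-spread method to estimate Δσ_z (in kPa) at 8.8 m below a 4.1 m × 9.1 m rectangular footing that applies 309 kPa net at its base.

By the 2:1 method the load spreads at 1 horizontal : 2 vertical, so at depth z the loaded area has grown by z in each plan dimension:
Δσ = qBL/((B+z)(L+z)) = 309×4.1×9.1/((4.1+8.8)(9.1+8.8)) = 49.928 kPa

Δσ_z ≈ 49.9 kPa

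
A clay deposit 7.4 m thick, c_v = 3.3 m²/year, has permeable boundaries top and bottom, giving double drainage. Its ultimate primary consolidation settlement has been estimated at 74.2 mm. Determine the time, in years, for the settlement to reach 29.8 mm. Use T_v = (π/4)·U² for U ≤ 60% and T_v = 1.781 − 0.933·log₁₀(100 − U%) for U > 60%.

Drainage path length: H_d = H/2 = 3.7 m (double drainage).
U = S(t)/S_ult = 29.8/74.2 = 0.4016.
U ≤ 60%: T_v = (π/4)·U² = (π/4)×0.40162² = 0.12668.
t = T_v·H_d²/c_v = 0.12668×3.7²/3.3 = 0.5255 years.

t ≈ 0.526 years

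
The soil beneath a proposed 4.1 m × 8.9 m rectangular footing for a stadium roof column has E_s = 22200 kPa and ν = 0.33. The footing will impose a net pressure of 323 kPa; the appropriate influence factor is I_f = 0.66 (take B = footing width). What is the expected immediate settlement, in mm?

S_e ≈ 35.1 mm

Immediate (elastic) settlement: S_e = q·B·(1−ν²)/E_s · I_f.
S_e = 323 × 4.1 × (1 − 0.33²) / 22200 × 0.66
    = 323 × 4.1 × 0.8911 / 22200 × 0.66
    = 0.03508 m = 35.08 mm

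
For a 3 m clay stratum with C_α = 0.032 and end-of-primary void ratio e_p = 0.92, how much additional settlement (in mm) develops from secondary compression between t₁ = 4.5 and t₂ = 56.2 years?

Secondary compression: S_s = C_α·H/(1+e_p)·log₁₀(t₂/t₁)
S_s = 0.032×3/(1+0.92)×log₁₀(56.2/4.5)
    = 0.05 × 1.097 = 0.05483 m

S_s ≈ 54.8 mm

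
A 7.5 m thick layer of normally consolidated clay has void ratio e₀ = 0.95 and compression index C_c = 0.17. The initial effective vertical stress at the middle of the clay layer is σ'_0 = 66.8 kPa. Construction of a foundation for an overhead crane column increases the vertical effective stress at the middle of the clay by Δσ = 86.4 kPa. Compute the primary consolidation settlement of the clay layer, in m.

Final effective stress: σ'_f = σ'_0 + Δσ = 66.8 + 86.4 = 153.2 kPa.
Normally consolidated clay, so the full stress increment lies on the virgin compression line:
S_c = C_c·H/(1+e₀)·log₁₀(σ'_f/σ'_0) = 0.17×7.5/(1+0.95)×log₁₀(153.2/66.8)
    = 0.65385 × 0.36048 = 0.2357 m

S_c ≈ 0.236 m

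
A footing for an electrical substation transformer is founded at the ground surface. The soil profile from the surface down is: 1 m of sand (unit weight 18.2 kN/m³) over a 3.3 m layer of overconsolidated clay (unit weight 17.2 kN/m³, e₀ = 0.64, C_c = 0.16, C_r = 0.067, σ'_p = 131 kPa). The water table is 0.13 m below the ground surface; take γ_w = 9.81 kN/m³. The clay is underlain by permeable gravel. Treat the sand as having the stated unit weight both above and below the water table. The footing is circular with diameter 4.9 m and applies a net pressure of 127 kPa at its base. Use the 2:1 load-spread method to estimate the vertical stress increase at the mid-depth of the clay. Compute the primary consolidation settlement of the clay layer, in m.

S_c ≈ 0.0725 m

Mid-depth of clay below the ground surface: z = 1 + 3.3/2 = 2.65 m.
Total vertical stress at mid-clay: σ_v = 18.2×1 + 17.2×1.65 = 46.58 kPa.
Pore pressure: u = 9.81×(2.65 − 0.13) = 24.721 kPa.
Initial effective stress: σ'_0 = σ_v − u = 46.58 − 24.721 = 21.859 kPa.
Stress increase at mid-clay by the 2:1 spreading method:
Δσ ≈ qD²/(D+z)² = 127×4.9²/(4.9+2.65)² = 53.494 kPa
Final effective stress: σ'_f = 21.859 + 53.494 = 75.353 kPa.
σ'_f = 75.353 ≤ σ'_p = 131 kPa, so the clay remains overconsolidated and only the recompression index applies:
S_c = C_r·H/(1+e₀)·log₁₀(σ'_f/σ'_0) = 0.067×3.3/1.64×log₁₀(75.353/21.859)
    = 0.13482 × 0.53747 = 0.07246 m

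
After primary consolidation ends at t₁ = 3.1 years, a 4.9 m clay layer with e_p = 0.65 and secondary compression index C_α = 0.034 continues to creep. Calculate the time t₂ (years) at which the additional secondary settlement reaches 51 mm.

t₂ ≈ 9.92 years

S_s = C_α·H/(1+e_p)·log₁₀(t₂/t₁) ⇒ log₁₀(t₂/t₁) = S_s·(1+e_p)/(C_α·H).
log₁₀(t₂/t₁) = 0.051 × (1+0.65) / (0.034×4.9) = 0.5051
t₂ = t₁ × 10^0.5051 = 3.1 × 3.2 = 9.919 years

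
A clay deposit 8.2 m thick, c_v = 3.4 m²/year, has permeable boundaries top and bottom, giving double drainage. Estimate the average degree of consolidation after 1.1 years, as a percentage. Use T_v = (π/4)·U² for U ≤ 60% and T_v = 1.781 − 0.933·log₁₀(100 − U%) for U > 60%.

U ≈ 53.2 %

Drainage path length: H_d = H/2 = 4.1 m (double drainage).
T_v = c_v·t/H_d² = 3.4×1.1/4.1² = 0.22249.
T_v = 0.22249 corresponds to the U ≤ 60% branch:
U = √(4T_v/π) = 0.5322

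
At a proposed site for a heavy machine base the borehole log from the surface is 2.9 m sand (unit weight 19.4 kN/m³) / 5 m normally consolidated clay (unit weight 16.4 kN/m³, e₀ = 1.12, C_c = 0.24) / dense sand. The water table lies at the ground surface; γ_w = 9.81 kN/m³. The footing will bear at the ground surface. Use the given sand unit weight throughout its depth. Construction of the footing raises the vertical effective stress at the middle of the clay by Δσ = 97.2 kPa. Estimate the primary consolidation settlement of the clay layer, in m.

S_c ≈ 0.286 m

Mid-depth of clay below the ground surface: z = 2.9 + 5/2 = 5.4 m.
Total vertical stress at mid-clay: σ_v = 19.4×2.9 + 16.4×2.5 = 97.26 kPa.
Pore pressure: u = 9.81×(5.4 − 0) = 52.974 kPa.
Initial effective stress: σ'_0 = σ_v − u = 97.26 − 52.974 = 44.286 kPa.
Final effective stress: σ'_f = σ'_0 + Δσ = 44.286 + 97.2 = 141.49 kPa.
Normally consolidated clay, so the full stress increment lies on the virgin compression line:
S_c = C_c·H/(1+e₀)·log₁₀(σ'_f/σ'_0) = 0.24×5/(1+1.12)×log₁₀(141.49/44.286)
    = 0.56604 × 0.50446 = 0.2855 m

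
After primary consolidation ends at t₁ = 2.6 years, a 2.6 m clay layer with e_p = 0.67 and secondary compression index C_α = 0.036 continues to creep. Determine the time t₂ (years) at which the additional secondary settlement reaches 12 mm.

t₂ ≈ 4.26 years

S_s = C_α·H/(1+e_p)·log₁₀(t₂/t₁) ⇒ log₁₀(t₂/t₁) = S_s·(1+e_p)/(C_α·H).
log₁₀(t₂/t₁) = 0.012 × (1+0.67) / (0.036×2.6) = 0.2141
t₂ = t₁ × 10^0.2141 = 2.6 × 1.637 = 4.257 years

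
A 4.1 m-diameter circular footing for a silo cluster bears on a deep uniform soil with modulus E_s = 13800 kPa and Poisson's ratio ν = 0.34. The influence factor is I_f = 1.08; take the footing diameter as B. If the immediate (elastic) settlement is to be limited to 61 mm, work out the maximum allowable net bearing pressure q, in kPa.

q ≈ 215 kPa

S_e = q·B·(1−ν²)/E_s · I_f  ⇒  q = S_e·E_s / (B·(1−ν²)·I_f).
q = 0.061 × 13800 / (4.1 × 0.8844 × 1.08) = 215 kPa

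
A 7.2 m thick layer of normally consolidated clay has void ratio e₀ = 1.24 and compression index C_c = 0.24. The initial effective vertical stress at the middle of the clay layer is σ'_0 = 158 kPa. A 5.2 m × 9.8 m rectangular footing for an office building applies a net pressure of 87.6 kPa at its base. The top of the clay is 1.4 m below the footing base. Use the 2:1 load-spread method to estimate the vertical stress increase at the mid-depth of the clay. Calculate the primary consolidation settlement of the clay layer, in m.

S_c ≈ 0.0575 m

Mid-depth of clay below the footing base: z = 1.4 + 7.2/2 = 5 m.
Stress increase at mid-clay by the 2:1 spreading method:
Δσ = qBL/((B+z)(L+z)) = 87.6×5.2×9.8/((5.2+5)(9.8+5)) = 29.571 kPa
Final effective stress: σ'_f = σ'_0 + Δσ = 158 + 29.571 = 187.57 kPa.
Normally consolidated clay, so the full stress increment lies on the virgin compression line:
S_c = C_c·H/(1+e₀)·log₁₀(σ'_f/σ'_0) = 0.24×7.2/(1+1.24)×log₁₀(187.57/158)
    = 0.77143 × 0.074506 = 0.05748 m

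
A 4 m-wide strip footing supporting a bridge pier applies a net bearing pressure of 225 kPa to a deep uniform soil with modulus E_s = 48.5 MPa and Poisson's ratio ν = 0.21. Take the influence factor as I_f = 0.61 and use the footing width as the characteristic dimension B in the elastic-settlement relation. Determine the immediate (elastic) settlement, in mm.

S_e ≈ 10.8 mm

Immediate (elastic) settlement: S_e = q·B·(1−ν²)/E_s · I_f.
E_s = 48.5 MPa = 48500 kPa.
S_e = 225 × 4 × (1 − 0.21²) / 48500 × 0.61
    = 225 × 4 × 0.9559 / 48500 × 0.61
    = 0.01082 m = 10.82 mm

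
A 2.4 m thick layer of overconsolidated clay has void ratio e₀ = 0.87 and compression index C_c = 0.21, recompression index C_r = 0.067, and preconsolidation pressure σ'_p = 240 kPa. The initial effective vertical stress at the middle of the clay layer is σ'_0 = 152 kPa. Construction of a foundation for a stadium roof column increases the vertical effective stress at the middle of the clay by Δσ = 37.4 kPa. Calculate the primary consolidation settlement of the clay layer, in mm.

S_c ≈ 8.21 mm

Final effective stress: σ'_f = 152 + 37.4 = 189.4 kPa.
σ'_f = 189.4 ≤ σ'_p = 240 kPa, so the clay remains overconsolidated and only the recompression index applies:
S_c = C_r·H/(1+e₀)·log₁₀(σ'_f/σ'_0) = 0.067×2.4/1.87×log₁₀(189.4/152)
    = 0.085988 × 0.095536 = 0.008215 m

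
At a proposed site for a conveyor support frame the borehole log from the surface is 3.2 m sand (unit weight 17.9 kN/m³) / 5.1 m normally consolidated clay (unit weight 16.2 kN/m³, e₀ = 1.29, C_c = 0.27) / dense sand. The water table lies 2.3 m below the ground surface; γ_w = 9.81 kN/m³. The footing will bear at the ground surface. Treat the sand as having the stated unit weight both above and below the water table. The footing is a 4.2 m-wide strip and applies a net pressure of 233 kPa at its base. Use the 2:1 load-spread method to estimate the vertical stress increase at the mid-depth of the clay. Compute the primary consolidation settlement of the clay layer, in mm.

S_c ≈ 241 mm

Mid-depth of clay below the ground surface: z = 3.2 + 5.1/2 = 5.75 m.
Total vertical stress at mid-clay: σ_v = 17.9×3.2 + 16.2×2.55 = 98.59 kPa.
Pore pressure: u = 9.81×(5.75 − 2.3) = 33.845 kPa.
Initial effective stress: σ'_0 = σ_v − u = 98.59 − 33.845 = 64.745 kPa.
Stress increase at mid-clay by the 2:1 spreading method:
Δσ = qB/(B+z) = 233×4.2/(4.2+5.75) = 98.352 kPa
Final effective stress: σ'_f = σ'_0 + Δσ = 64.745 + 98.352 = 163.1 kPa.
Normally consolidated clay, so the full stress increment lies on the virgin compression line:
S_c = C_c·H/(1+e₀)·log₁₀(σ'_f/σ'_0) = 0.27×5.1/(1+1.29)×log₁₀(163.1/64.745)
    = 0.60131 × 0.40125 = 0.2413 m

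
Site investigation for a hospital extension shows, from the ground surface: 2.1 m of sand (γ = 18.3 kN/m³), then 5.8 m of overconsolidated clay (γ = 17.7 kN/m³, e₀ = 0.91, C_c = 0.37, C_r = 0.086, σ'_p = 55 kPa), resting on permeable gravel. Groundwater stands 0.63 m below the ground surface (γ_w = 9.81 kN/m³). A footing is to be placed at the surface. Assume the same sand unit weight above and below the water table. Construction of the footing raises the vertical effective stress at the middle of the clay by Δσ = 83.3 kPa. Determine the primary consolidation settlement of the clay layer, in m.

Mid-depth of clay below the ground surface: z = 2.1 + 5.8/2 = 5 m.
Total vertical stress at mid-clay: σ_v = 18.3×2.1 + 17.7×2.9 = 89.76 kPa.
Pore pressure: u = 9.81×(5 − 0.63) = 42.87 kPa.
Initial effective stress: σ'_0 = σ_v − u = 89.76 − 42.87 = 46.89 kPa.
Final effective stress: σ'_f = 46.89 + 83.3 = 130.19 kPa.
σ'_f = 130.19 > σ'_p = 55 kPa, so the stress path crosses the preconsolidation pressure — recompression up to σ'_p, then virgin compression beyond:
S_c = H/(1+e₀)·[C_r·log₁₀(σ'_p/σ'_0) + C_c·log₁₀(σ'_f/σ'_p)]
    = 5.8/1.91 × [0.086×log₁₀(55/46.89) + 0.37×log₁₀(130.19/55)]
    = 3.0366 × [0.0059583 + 0.13846] = 0.4385 m

S_c ≈ 0.439 m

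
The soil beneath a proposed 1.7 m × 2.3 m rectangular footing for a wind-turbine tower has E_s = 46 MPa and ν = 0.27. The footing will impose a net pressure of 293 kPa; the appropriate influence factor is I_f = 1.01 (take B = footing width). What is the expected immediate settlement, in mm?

S_e ≈ 10.1 mm

Immediate (elastic) settlement: S_e = q·B·(1−ν²)/E_s · I_f.
E_s = 46 MPa = 46000 kPa.
S_e = 293 × 1.7 × (1 − 0.27²) / 46000 × 1.01
    = 293 × 1.7 × 0.9271 / 46000 × 1.01
    = 0.01014 m = 10.14 mm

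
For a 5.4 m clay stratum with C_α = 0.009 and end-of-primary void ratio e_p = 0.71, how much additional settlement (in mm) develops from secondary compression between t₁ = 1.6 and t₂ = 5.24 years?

S_s ≈ 14.6 mm

Secondary compression: S_s = C_α·H/(1+e_p)·log₁₀(t₂/t₁)
S_s = 0.009×5.4/(1+0.71)×log₁₀(5.24/1.6)
    = 0.02842 × 0.5152 = 0.01464 m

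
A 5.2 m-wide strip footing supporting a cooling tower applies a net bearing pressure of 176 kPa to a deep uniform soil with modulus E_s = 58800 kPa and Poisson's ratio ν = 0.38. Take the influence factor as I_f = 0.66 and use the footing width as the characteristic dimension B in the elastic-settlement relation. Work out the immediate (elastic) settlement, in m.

S_e ≈ 0.00879 m

Immediate (elastic) settlement: S_e = q·B·(1−ν²)/E_s · I_f.
S_e = 176 × 5.2 × (1 − 0.38²) / 58800 × 0.66
    = 176 × 5.2 × 0.8556 / 58800 × 0.66
    = 0.008789 m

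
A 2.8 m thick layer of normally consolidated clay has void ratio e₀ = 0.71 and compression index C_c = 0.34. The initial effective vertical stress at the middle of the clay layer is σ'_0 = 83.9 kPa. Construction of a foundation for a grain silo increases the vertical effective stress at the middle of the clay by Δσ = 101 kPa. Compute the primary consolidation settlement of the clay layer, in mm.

S_c ≈ 191 mm

Final effective stress: σ'_f = σ'_0 + Δσ = 83.9 + 101 = 184.9 kPa.
Normally consolidated clay, so the full stress increment lies on the virgin compression line:
S_c = C_c·H/(1+e₀)·log₁₀(σ'_f/σ'_0) = 0.34×2.8/(1+0.71)×log₁₀(184.9/83.9)
    = 0.55673 × 0.34317 = 0.1911 m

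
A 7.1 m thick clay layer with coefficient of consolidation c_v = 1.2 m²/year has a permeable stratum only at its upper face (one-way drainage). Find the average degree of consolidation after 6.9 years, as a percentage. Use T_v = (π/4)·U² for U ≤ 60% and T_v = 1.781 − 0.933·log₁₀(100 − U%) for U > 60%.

U ≈ 45.7 %

Drainage path length: H_d = H = 7.1 m (single drainage).
T_v = c_v·t/H_d² = 1.2×6.9/7.1² = 0.16425.
T_v = 0.16425 corresponds to the U ≤ 60% branch:
U = √(4T_v/π) = 0.4573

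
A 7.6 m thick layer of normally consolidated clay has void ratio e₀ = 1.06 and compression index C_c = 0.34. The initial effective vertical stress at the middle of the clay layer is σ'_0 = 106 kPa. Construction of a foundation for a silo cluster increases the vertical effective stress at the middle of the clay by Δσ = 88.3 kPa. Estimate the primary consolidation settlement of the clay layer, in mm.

Final effective stress: σ'_f = σ'_0 + Δσ = 106 + 88.3 = 194.3 kPa.
Normally consolidated clay, so the full stress increment lies on the virgin compression line:
S_c = C_c·H/(1+e₀)·log₁₀(σ'_f/σ'_0) = 0.34×7.6/(1+1.06)×log₁₀(194.3/106)
    = 1.2544 × 0.26317 = 0.3301 m

S_c ≈ 330 mm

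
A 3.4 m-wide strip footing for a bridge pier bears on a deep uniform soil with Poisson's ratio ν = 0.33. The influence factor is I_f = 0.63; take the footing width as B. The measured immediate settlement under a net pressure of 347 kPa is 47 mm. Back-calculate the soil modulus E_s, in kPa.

S_e = q·B·(1−ν²)/E_s · I_f  ⇒  E_s = q·B·(1−ν²)·I_f / S_e.
E_s = 347 × 3.4 × 0.8911 × 0.63 / 0.047 = 14090 kPa

E_s ≈ 14100 kPa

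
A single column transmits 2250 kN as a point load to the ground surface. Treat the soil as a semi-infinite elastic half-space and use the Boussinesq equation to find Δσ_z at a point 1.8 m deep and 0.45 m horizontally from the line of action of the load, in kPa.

Δσ_z ≈ 285 kPa

Boussinesq vertical stress below a point load on an elastic half-space:
Δσ_z = 3P/(2πz²) · [1 + (r/z)²]^(−5/2)
r/z = 0.45/1.8 = 0.25; [1+(r/z)²]^(−5/2) = 0.85936.
Δσ_z = 3×2250/(2π×1.8²) × 0.85936 = 331.57 × 0.85936 = 284.9 kPa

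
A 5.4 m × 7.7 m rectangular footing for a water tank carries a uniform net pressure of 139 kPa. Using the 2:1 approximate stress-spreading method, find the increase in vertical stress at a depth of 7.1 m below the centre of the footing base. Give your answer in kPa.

Δσ_z ≈ 31.2 kPa

By the 2:1 method the load spreads at 1 horizontal : 2 vertical, so at depth z the loaded area has grown by z in each plan dimension:
Δσ = qBL/((B+z)(L+z)) = 139×5.4×7.7/((5.4+7.1)(7.7+7.1)) = 31.241 kPa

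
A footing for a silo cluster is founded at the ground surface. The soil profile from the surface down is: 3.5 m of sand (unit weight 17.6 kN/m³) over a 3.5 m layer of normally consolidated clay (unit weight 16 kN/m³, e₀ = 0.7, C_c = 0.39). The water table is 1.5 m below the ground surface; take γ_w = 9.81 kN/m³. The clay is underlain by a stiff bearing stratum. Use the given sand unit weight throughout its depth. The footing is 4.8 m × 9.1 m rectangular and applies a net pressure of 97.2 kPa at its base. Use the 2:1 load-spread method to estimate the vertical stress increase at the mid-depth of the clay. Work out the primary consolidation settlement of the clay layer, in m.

S_c ≈ 0.154 m

Mid-depth of clay below the ground surface: z = 3.5 + 3.5/2 = 5.25 m.
Total vertical stress at mid-clay: σ_v = 17.6×3.5 + 16×1.75 = 89.6 kPa.
Pore pressure: u = 9.81×(5.25 − 1.5) = 36.788 kPa.
Initial effective stress: σ'_0 = σ_v − u = 89.6 − 36.788 = 52.812 kPa.
Stress increase at mid-clay by the 2:1 spreading method:
Δσ = qBL/((B+z)(L+z)) = 97.2×4.8×9.1/((4.8+5.25)(9.1+5.25)) = 29.44 kPa
Final effective stress: σ'_f = σ'_0 + Δσ = 52.812 + 29.44 = 82.252 kPa.
Normally consolidated clay, so the full stress increment lies on the virgin compression line:
S_c = C_c·H/(1+e₀)·log₁₀(σ'_f/σ'_0) = 0.39×3.5/(1+0.7)×log₁₀(82.252/52.812)
    = 0.80294 × 0.19241 = 0.1545 m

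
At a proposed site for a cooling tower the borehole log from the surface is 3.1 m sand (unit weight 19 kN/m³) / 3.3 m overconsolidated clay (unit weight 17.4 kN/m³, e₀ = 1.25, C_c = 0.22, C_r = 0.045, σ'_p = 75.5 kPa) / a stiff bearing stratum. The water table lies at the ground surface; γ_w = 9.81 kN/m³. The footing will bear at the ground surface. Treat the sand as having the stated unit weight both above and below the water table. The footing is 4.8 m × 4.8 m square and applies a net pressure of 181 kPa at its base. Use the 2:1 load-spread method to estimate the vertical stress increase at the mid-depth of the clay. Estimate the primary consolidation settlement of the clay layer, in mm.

S_c ≈ 36.9 mm

Mid-depth of clay below the ground surface: z = 3.1 + 3.3/2 = 4.75 m.
Total vertical stress at mid-clay: σ_v = 19×3.1 + 17.4×1.65 = 87.61 kPa.
Pore pressure: u = 9.81×(4.75 − 0) = 46.598 kPa.
Initial effective stress: σ'_0 = σ_v − u = 87.61 − 46.598 = 41.012 kPa.
Stress increase at mid-clay by the 2:1 spreading method:
Δσ = qBL/((B+z)(L+z)) = 181×4.8×4.8/((4.8+4.75)(4.8+4.75)) = 45.725 kPa
Final effective stress: σ'_f = 41.012 + 45.725 = 86.737 kPa.
σ'_f = 86.737 > σ'_p = 75.5 kPa, so the stress path crosses the preconsolidation pressure — recompression up to σ'_p, then virgin compression beyond:
S_c = H/(1+e₀)·[C_r·log₁₀(σ'_p/σ'_0) + C_c·log₁₀(σ'_f/σ'_p)]
    = 3.3/2.25 × [0.045×log₁₀(75.5/41.012) + 0.22×log₁₀(86.737/75.5)]
    = 1.4667 × [0.011927 + 0.013257] = 0.03694 m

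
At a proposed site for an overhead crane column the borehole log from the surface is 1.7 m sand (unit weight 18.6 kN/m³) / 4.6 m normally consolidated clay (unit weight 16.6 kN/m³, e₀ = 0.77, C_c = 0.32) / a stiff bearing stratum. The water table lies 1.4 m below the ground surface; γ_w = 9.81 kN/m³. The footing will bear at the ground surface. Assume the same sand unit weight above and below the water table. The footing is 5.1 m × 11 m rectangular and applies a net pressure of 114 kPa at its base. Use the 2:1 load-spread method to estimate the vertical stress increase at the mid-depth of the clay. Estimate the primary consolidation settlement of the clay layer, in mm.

Mid-depth of clay below the ground surface: z = 1.7 + 4.6/2 = 4 m.
Total vertical stress at mid-clay: σ_v = 18.6×1.7 + 16.6×2.3 = 69.8 kPa.
Pore pressure: u = 9.81×(4 − 1.4) = 25.506 kPa.
Initial effective stress: σ'_0 = σ_v − u = 69.8 − 25.506 = 44.294 kPa.
Stress increase at mid-clay by the 2:1 spreading method:
Δσ = qBL/((B+z)(L+z)) = 114×5.1×11/((5.1+4)(11+4)) = 46.853 kPa
Final effective stress: σ'_f = σ'_0 + Δσ = 44.294 + 46.853 = 91.147 kPa.
Normally consolidated clay, so the full stress increment lies on the virgin compression line:
S_c = C_c·H/(1+e₀)·log₁₀(σ'_f/σ'_0) = 0.32×4.6/(1+0.77)×log₁₀(91.147/44.294)
    = 0.83164 × 0.3134 = 0.2606 m

S_c ≈ 261 mm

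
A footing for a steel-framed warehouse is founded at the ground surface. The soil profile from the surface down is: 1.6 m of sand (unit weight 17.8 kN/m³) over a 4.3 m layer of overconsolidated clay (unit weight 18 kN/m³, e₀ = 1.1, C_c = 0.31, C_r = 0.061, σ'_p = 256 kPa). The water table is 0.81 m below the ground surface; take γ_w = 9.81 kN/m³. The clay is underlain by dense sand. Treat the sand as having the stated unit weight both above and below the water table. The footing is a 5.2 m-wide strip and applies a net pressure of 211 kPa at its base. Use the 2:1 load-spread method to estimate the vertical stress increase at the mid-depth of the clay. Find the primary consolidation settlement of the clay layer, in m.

S_c ≈ 0.0778 m

Mid-depth of clay below the ground surface: z = 1.6 + 4.3/2 = 3.75 m.
Total vertical stress at mid-clay: σ_v = 17.8×1.6 + 18×2.15 = 67.18 kPa.
Pore pressure: u = 9.81×(3.75 − 0.81) = 28.841 kPa.
Initial effective stress: σ'_0 = σ_v − u = 67.18 − 28.841 = 38.339 kPa.
Stress increase at mid-clay by the 2:1 spreading method:
Δσ = qB/(B+z) = 211×5.2/(5.2+3.75) = 122.59 kPa
Final effective stress: σ'_f = 38.339 + 122.59 = 160.93 kPa.
σ'_f = 160.93 ≤ σ'_p = 256 kPa, so the clay remains overconsolidated and only the recompression index applies:
S_c = C_r·H/(1+e₀)·log₁₀(σ'_f/σ'_0) = 0.061×4.3/2.1×log₁₀(160.93/38.339)
    = 0.1249 × 0.623 = 0.07781 m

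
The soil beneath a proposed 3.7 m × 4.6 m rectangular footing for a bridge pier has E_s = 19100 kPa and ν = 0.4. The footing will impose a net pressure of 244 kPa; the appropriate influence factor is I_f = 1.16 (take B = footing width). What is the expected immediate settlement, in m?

S_e ≈ 0.0461 m

Immediate (elastic) settlement: S_e = q·B·(1−ν²)/E_s · I_f.
S_e = 244 × 3.7 × (1 − 0.4²) / 19100 × 1.16
    = 244 × 3.7 × 0.84 / 19100 × 1.16
    = 0.04606 m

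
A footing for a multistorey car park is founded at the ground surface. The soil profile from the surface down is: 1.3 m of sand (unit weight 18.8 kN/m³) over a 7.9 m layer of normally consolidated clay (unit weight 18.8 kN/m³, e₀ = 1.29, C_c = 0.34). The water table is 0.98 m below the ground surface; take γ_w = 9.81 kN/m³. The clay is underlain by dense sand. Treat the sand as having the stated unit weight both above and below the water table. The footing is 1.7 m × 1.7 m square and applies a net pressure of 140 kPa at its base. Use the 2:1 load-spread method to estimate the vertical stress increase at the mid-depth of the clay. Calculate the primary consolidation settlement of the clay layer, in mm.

Mid-depth of clay below the ground surface: z = 1.3 + 7.9/2 = 5.25 m.
Total vertical stress at mid-clay: σ_v = 18.8×1.3 + 18.8×3.95 = 98.7 kPa.
Pore pressure: u = 9.81×(5.25 − 0.98) = 41.889 kPa.
Initial effective stress: σ'_0 = σ_v − u = 98.7 − 41.889 = 56.811 kPa.
Stress increase at mid-clay by the 2:1 spreading method:
Δσ = qBL/((B+z)(L+z)) = 140×1.7×1.7/((1.7+5.25)(1.7+5.25)) = 8.3764 kPa
Final effective stress: σ'_f = σ'_0 + Δσ = 56.811 + 8.3764 = 65.187 kPa.
Normally consolidated clay, so the full stress increment lies on the virgin compression line:
S_c = C_c·H/(1+e₀)·log₁₀(σ'_f/σ'_0) = 0.34×7.9/(1+1.29)×log₁₀(65.187/56.811)
    = 1.1729 × 0.059729 = 0.07006 m

S_c ≈ 70.1 mm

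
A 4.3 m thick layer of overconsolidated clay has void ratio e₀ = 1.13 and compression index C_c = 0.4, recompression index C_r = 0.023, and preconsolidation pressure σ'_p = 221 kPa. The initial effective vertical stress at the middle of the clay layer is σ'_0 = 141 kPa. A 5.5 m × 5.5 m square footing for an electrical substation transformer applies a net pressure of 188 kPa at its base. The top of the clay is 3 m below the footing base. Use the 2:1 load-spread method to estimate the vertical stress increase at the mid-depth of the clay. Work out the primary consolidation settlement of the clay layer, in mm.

S_c ≈ 6.14 mm

Mid-depth of clay below the footing base: z = 3 + 4.3/2 = 5.15 m.
Stress increase at mid-clay by the 2:1 spreading method:
Δσ = qBL/((B+z)(L+z)) = 188×5.5×5.5/((5.5+5.15)(5.5+5.15)) = 50.14 kPa
Final effective stress: σ'_f = 141 + 50.14 = 191.14 kPa.
σ'_f = 191.14 ≤ σ'_p = 221 kPa, so the clay remains overconsolidated and only the recompression index applies:
S_c = C_r·H/(1+e₀)·log₁₀(σ'_f/σ'_0) = 0.023×4.3/2.13×log₁₀(191.14/141)
    = 0.046432 × 0.13213 = 0.006135 m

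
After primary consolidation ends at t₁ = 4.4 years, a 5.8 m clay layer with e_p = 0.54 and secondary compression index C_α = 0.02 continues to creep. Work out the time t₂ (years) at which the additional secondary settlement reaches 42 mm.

t₂ ≈ 15.9 years

S_s = C_α·H/(1+e_p)·log₁₀(t₂/t₁) ⇒ log₁₀(t₂/t₁) = S_s·(1+e_p)/(C_α·H).
log₁₀(t₂/t₁) = 0.042 × (1+0.54) / (0.02×5.8) = 0.5576
t₂ = t₁ × 10^0.5576 = 4.4 × 3.611 = 15.89 years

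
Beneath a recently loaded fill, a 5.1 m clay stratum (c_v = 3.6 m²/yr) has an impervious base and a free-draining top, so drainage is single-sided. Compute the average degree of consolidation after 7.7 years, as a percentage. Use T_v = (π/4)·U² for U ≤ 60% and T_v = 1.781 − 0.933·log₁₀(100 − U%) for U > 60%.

Drainage path length: H_d = H = 5.1 m (single drainage).
T_v = c_v·t/H_d² = 3.6×7.7/5.1² = 1.0657.
T_v = 1.0657 corresponds to the U > 60% branch:
U = 1 − 10^((1.781 − T_v)/0.933)/100 = 0.9416

U ≈ 94.2 %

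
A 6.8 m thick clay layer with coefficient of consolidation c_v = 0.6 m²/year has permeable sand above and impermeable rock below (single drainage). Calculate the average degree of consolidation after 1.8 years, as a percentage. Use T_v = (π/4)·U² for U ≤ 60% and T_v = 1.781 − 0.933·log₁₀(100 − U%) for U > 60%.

Drainage path length: H_d = H = 6.8 m (single drainage).
T_v = c_v·t/H_d² = 0.6×1.8/6.8² = 0.023356.
T_v = 0.023356 corresponds to the U ≤ 60% branch:
U = √(4T_v/π) = 0.1724

U ≈ 17.2 %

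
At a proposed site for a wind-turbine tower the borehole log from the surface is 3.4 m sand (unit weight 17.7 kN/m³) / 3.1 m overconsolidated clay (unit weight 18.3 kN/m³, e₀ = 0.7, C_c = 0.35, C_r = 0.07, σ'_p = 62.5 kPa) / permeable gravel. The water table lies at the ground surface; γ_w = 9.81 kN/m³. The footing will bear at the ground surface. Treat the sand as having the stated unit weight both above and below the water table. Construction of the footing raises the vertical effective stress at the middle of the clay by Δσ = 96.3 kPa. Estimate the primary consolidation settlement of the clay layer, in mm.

S_c ≈ 241 mm

Mid-depth of clay below the ground surface: z = 3.4 + 3.1/2 = 4.95 m.
Total vertical stress at mid-clay: σ_v = 17.7×3.4 + 18.3×1.55 = 88.545 kPa.
Pore pressure: u = 9.81×(4.95 − 0) = 48.56 kPa.
Initial effective stress: σ'_0 = σ_v − u = 88.545 − 48.56 = 39.985 kPa.
Final effective stress: σ'_f = 39.985 + 96.3 = 136.28 kPa.
σ'_f = 136.28 > σ'_p = 62.5 kPa, so the stress path crosses the preconsolidation pressure — recompression up to σ'_p, then virgin compression beyond:
S_c = H/(1+e₀)·[C_r·log₁₀(σ'_p/σ'_0) + C_c·log₁₀(σ'_f/σ'_p)]
    = 3.1/1.7 × [0.07×log₁₀(62.5/39.985) + 0.35×log₁₀(136.28/62.5)]
    = 1.8235 × [0.013579 + 0.11849] = 0.2408 m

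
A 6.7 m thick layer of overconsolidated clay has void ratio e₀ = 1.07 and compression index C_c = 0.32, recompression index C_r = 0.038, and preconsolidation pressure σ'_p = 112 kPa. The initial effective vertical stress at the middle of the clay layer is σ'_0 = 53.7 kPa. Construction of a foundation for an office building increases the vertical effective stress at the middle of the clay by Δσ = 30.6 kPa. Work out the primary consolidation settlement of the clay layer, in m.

S_c ≈ 0.0241 m

Final effective stress: σ'_f = 53.7 + 30.6 = 84.3 kPa.
σ'_f = 84.3 ≤ σ'_p = 112 kPa, so the clay remains overconsolidated and only the recompression index applies:
S_c = C_r·H/(1+e₀)·log₁₀(σ'_f/σ'_0) = 0.038×6.7/2.07×log₁₀(84.3/53.7)
    = 0.12299 × 0.19585 = 0.02409 m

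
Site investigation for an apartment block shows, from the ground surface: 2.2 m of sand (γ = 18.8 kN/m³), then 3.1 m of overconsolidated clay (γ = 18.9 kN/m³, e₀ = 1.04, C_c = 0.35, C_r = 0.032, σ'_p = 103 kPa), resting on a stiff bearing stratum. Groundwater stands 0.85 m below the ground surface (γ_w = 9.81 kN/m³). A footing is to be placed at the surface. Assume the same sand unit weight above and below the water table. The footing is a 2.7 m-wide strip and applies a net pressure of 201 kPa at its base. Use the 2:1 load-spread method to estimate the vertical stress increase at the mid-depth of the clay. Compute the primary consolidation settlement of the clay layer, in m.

Mid-depth of clay below the ground surface: z = 2.2 + 3.1/2 = 3.75 m.
Total vertical stress at mid-clay: σ_v = 18.8×2.2 + 18.9×1.55 = 70.655 kPa.
Pore pressure: u = 9.81×(3.75 − 0.85) = 28.449 kPa.
Initial effective stress: σ'_0 = σ_v − u = 70.655 − 28.449 = 42.206 kPa.
Stress increase at mid-clay by the 2:1 spreading method:
Δσ = qB/(B+z) = 201×2.7/(2.7+3.75) = 84.14 kPa
Final effective stress: σ'_f = 42.206 + 84.14 = 126.35 kPa.
σ'_f = 126.35 > σ'_p = 103 kPa, so the stress path crosses the preconsolidation pressure — recompression up to σ'_p, then virgin compression beyond:
S_c = H/(1+e₀)·[C_r·log₁₀(σ'_p/σ'_0) + C_c·log₁₀(σ'_f/σ'_p)]
    = 3.1/2.04 × [0.032×log₁₀(103/42.206) + 0.35×log₁₀(126.35/103)]
    = 1.5196 × [0.012399 + 0.031058] = 0.06604 m

S_c ≈ 0.066 m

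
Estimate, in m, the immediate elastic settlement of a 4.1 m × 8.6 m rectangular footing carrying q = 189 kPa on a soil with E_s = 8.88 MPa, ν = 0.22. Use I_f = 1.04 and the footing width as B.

Immediate (elastic) settlement: S_e = q·B·(1−ν²)/E_s · I_f.
E_s = 8.88 MPa = 8880 kPa.
S_e = 189 × 4.1 × (1 − 0.22²) / 8880 × 1.04
    = 189 × 4.1 × 0.9516 / 8880 × 1.04
    = 0.08636 m

S_e ≈ 0.0864 m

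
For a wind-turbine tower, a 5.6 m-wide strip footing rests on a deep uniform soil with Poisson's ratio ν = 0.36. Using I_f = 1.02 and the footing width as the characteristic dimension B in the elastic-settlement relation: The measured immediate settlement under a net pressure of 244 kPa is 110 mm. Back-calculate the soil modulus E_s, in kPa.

S_e = q·B·(1−ν²)/E_s · I_f  ⇒  E_s = q·B·(1−ν²)·I_f / S_e.
E_s = 244 × 5.6 × 0.8704 × 1.02 / 0.11 = 11030 kPa

E_s ≈ 11000 kPa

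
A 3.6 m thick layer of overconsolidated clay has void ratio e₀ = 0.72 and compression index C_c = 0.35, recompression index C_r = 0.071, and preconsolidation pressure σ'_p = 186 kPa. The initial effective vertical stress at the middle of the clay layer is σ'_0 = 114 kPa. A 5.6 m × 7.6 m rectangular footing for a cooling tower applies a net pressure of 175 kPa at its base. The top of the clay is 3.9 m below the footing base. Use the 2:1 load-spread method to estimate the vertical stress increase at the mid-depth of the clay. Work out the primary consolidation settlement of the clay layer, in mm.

S_c ≈ 23.3 mm

Mid-depth of clay below the footing base: z = 3.9 + 3.6/2 = 5.7 m.
Stress increase at mid-clay by the 2:1 spreading method:
Δσ = qBL/((B+z)(L+z)) = 175×5.6×7.6/((5.6+5.7)(7.6+5.7)) = 49.558 kPa
Final effective stress: σ'_f = 114 + 49.558 = 163.56 kPa.
σ'_f = 163.56 ≤ σ'_p = 186 kPa, so the clay remains overconsolidated and only the recompression index applies:
S_c = C_r·H/(1+e₀)·log₁₀(σ'_f/σ'_0) = 0.071×3.6/1.72×log₁₀(163.56/114)
    = 0.1486 × 0.15677 = 0.0233 m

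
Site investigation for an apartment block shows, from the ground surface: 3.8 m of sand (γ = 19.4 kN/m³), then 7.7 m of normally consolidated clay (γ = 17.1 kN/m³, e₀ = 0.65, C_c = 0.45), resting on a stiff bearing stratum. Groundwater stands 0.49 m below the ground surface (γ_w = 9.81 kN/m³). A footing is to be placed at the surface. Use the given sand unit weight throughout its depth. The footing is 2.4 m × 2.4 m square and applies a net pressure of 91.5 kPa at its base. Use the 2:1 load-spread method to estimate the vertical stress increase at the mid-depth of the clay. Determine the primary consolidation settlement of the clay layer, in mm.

Mid-depth of clay below the ground surface: z = 3.8 + 7.7/2 = 7.65 m.
Total vertical stress at mid-clay: σ_v = 19.4×3.8 + 17.1×3.85 = 139.56 kPa.
Pore pressure: u = 9.81×(7.65 − 0.49) = 70.24 kPa.
Initial effective stress: σ'_0 = σ_v − u = 139.56 − 70.24 = 69.32 kPa.
Stress increase at mid-clay by the 2:1 spreading method:
Δσ = qBL/((B+z)(L+z)) = 91.5×2.4×2.4/((2.4+7.65)(2.4+7.65)) = 5.2181 kPa
Final effective stress: σ'_f = σ'_0 + Δσ = 69.32 + 5.2181 = 74.538 kPa.
Normally consolidated clay, so the full stress increment lies on the virgin compression line:
S_c = C_c·H/(1+e₀)·log₁₀(σ'_f/σ'_0) = 0.45×7.7/(1+0.65)×log₁₀(74.538/69.32)
    = 2.1 × 0.031519 = 0.06619 m

S_c ≈ 66.2 mm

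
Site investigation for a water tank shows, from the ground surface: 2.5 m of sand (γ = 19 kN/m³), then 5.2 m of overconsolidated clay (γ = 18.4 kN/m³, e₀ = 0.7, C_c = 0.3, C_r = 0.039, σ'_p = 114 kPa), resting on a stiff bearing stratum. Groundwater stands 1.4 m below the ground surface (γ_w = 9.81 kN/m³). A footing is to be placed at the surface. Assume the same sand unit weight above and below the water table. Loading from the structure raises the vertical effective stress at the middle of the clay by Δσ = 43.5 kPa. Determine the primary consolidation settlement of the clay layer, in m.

S_c ≈ 0.0286 m

Mid-depth of clay below the ground surface: z = 2.5 + 5.2/2 = 5.1 m.
Total vertical stress at mid-clay: σ_v = 19×2.5 + 18.4×2.6 = 95.34 kPa.
Pore pressure: u = 9.81×(5.1 − 1.4) = 36.297 kPa.
Initial effective stress: σ'_0 = σ_v − u = 95.34 − 36.297 = 59.043 kPa.
Final effective stress: σ'_f = 59.043 + 43.5 = 102.54 kPa.
σ'_f = 102.54 ≤ σ'_p = 114 kPa, so the clay remains overconsolidated and only the recompression index applies:
S_c = C_r·H/(1+e₀)·log₁₀(σ'_f/σ'_0) = 0.039×5.2/1.7×log₁₀(102.54/59.043)
    = 0.11929 × 0.23972 = 0.0286 m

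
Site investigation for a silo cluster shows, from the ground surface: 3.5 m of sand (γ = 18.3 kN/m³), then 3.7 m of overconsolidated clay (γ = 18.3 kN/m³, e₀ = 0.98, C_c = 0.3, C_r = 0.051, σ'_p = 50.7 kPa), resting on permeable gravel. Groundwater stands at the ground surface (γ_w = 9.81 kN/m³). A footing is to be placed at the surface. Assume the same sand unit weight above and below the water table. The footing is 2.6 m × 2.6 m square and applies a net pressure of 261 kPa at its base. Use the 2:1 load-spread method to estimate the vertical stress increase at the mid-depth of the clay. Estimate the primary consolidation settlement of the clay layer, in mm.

Mid-depth of clay below the ground surface: z = 3.5 + 3.7/2 = 5.35 m.
Total vertical stress at mid-clay: σ_v = 18.3×3.5 + 18.3×1.85 = 97.905 kPa.
Pore pressure: u = 9.81×(5.35 − 0) = 52.483 kPa.
Initial effective stress: σ'_0 = σ_v − u = 97.905 − 52.483 = 45.422 kPa.
Stress increase at mid-clay by the 2:1 spreading method:
Δσ = qBL/((B+z)(L+z)) = 261×2.6×2.6/((2.6+5.35)(2.6+5.35)) = 27.916 kPa
Final effective stress: σ'_f = 45.422 + 27.916 = 73.338 kPa.
σ'_f = 73.338 > σ'_p = 50.7 kPa, so the stress path crosses the preconsolidation pressure — recompression up to σ'_p, then virgin compression beyond:
S_c = H/(1+e₀)·[C_r·log₁₀(σ'_p/σ'_0) + C_c·log₁₀(σ'_f/σ'_p)]
    = 3.7/1.98 × [0.051×log₁₀(50.7/45.422) + 0.3×log₁₀(73.338/50.7)]
    = 1.8687 × [0.0024348 + 0.048096] = 0.09443 m

S_c ≈ 94.4 mm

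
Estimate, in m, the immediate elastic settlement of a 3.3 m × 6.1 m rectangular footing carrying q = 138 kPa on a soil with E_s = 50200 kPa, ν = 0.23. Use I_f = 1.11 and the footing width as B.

Immediate (elastic) settlement: S_e = q·B·(1−ν²)/E_s · I_f.
S_e = 138 × 3.3 × (1 − 0.23²) / 50200 × 1.11
    = 138 × 3.3 × 0.9471 / 50200 × 1.11
    = 0.009537 m

S_e ≈ 0.00954 m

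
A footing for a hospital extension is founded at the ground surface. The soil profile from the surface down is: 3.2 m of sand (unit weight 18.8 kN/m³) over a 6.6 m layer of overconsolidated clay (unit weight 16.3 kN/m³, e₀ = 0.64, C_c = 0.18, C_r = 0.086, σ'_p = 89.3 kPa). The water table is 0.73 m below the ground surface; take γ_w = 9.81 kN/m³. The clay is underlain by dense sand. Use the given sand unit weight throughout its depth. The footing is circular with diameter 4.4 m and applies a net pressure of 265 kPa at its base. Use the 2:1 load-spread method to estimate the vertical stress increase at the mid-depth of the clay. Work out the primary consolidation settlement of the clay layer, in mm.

S_c ≈ 104 mm

Mid-depth of clay below the ground surface: z = 3.2 + 6.6/2 = 6.5 m.
Total vertical stress at mid-clay: σ_v = 18.8×3.2 + 16.3×3.3 = 113.95 kPa.
Pore pressure: u = 9.81×(6.5 − 0.73) = 56.604 kPa.
Initial effective stress: σ'_0 = σ_v − u = 113.95 − 56.604 = 57.346 kPa.
Stress increase at mid-clay by the 2:1 spreading method:
Δσ ≈ qD²/(D+z)² = 265×4.4²/(4.4+6.5)² = 43.182 kPa
Final effective stress: σ'_f = 57.346 + 43.182 = 100.53 kPa.
σ'_f = 100.53 > σ'_p = 89.3 kPa, so the stress path crosses the preconsolidation pressure — recompression up to σ'_p, then virgin compression beyond:
S_c = H/(1+e₀)·[C_r·log₁₀(σ'_p/σ'_0) + C_c·log₁₀(σ'_f/σ'_p)]
    = 6.6/1.64 × [0.086×log₁₀(89.3/57.346) + 0.18×log₁₀(100.53/89.3)]
    = 4.0244 × [0.016542 + 0.00926] = 0.1038 m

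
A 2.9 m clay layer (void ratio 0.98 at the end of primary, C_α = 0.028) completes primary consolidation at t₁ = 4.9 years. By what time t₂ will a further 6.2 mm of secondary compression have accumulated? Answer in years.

S_s = C_α·H/(1+e_p)·log₁₀(t₂/t₁) ⇒ log₁₀(t₂/t₁) = S_s·(1+e_p)/(C_α·H).
log₁₀(t₂/t₁) = 0.0062 × (1+0.98) / (0.028×2.9) = 0.1512
t₂ = t₁ × 10^0.1512 = 4.9 × 1.416 = 6.94 years

t₂ ≈ 6.94 years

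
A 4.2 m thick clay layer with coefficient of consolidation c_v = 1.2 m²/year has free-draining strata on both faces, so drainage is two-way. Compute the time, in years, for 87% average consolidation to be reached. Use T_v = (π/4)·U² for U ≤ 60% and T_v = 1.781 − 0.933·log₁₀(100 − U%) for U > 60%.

Drainage path length: H_d = H/2 = 2.1 m (double drainage).
U > 60%: T_v = 1.781 − 0.933·log₁₀(100 − 87) = 0.74169.
t = T_v·H_d²/c_v = 0.74169×2.1²/1.2 = 2.726 years.

t ≈ 2.73 years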